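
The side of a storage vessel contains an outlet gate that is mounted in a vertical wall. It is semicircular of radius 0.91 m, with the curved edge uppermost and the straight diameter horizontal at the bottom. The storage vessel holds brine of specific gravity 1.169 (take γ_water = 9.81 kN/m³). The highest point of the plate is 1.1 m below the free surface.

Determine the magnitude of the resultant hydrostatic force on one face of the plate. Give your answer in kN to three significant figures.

γ = 1.169 × 9.81 = 11.46789 kN/m³.
The centroid lies 4r/(3π) = 0.386216 m above the diameter, so r − 4r/(3π) = 0.91 − 0.386216 = 0.523784 m below the topmost point, so the centroid depth is h_c = 1.1 + 0.523784 = 1.62378 m.
A = πr²/2 = π × 0.91²/2 = 1.30078 m².
Resultant F = γ·h_c·A = 11.46789 × 1.62378 × 1.30078 = 24.2223 kN.

F ≈ 24.2 kN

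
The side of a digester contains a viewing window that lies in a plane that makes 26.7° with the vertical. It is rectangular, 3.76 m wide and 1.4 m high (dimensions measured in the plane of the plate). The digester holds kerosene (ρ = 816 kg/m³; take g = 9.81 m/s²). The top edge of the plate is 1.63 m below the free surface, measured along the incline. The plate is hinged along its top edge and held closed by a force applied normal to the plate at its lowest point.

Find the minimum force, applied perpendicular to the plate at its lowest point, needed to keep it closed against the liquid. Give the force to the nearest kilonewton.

γ = ρg = 816 × 9.81 / 1000 = 8.00496 kN/m³.
The plate makes 26.7° with the vertical, i.e. θ = 90° − 26.7° = 63.3° to the horizontal. Measuring y along the incline from the free-surface line, vertical depth h = y·sinθ with sinθ = 0.893371.
The centroid lies 1.4/2 = 0.7 m below the top edge, so y_c = 1.63 + 0.7 = 2.33 m and h_c = 2.33 × 0.893371 = 2.08155 m.
A = 3.76 × 1.4 = 5.264 m².
Resultant F = γ·h_c·A = 8.00496 × 2.08155 × 5.264 = 87.7126 kN.
I_c = b·h³/12 = 3.76 × 1.4³/12 = 0.859787 m⁴.
Centre of pressure: y_p = y_c + I_c/(y_c·A) = 2.33 + 0.859787/(2.33 × 5.264) = 2.33 + 0.0701002 = 2.4001 m along the plane.
The resultant acts 0.7 + 0.0701002 = 0.7701 m (along the plate) below the hinge at the top edge, so the moment about the hinge is M = F × 0.7701 = 87.7126 × 0.7701 = 67.5475 kN·m.
A normal force at the bottom, 1.4 m from the hinge, must supply this moment: P = 67.5475/1.4 = 48.2482 kN.

P ≈ 48 kN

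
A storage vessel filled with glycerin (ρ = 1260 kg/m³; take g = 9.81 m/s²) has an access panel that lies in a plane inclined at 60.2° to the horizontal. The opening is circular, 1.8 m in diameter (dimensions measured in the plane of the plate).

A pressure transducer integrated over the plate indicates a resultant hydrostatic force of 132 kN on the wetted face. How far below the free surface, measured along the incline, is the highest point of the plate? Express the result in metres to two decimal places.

γ = ρg = 1260 × 9.81 / 1000 = 12.3606 kN/m³.
A = π(0.9)² = 2.54469 m².
From F = γ·h_c·A, the centroid depth is h_c = 132/(12.3606 × 2.54469) = 4.19662 m.
Let θ = 60.2° be the plate's angle to the horizontal; measure y along the incline from where the plane meets the free surface. Vertical depth h = y·sinθ with sinθ = 0.867765.
Along the incline, y_c = h_c/sinθ = 4.19662/0.867765 = 4.83612 m.
The centroid is at the centre, 0.9 m below the top of the plate, so the highest point sits at y_top = 4.83612 − 0.9 = 3.93612 m along the incline.

y_top ≈ 3.94 m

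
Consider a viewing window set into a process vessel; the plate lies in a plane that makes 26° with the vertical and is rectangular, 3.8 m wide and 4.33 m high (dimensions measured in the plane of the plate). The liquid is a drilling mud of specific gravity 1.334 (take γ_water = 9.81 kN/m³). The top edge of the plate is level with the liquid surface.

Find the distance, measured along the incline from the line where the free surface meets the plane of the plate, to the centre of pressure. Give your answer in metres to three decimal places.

γ = 1.334 × 9.81 = 13.08654 kN/m³.
The plate makes 26° with the vertical, i.e. θ = 90° − 26° = 64° to the horizontal. Measuring y along the incline from the free-surface line, vertical depth h = y·sinθ with sinθ = 0.898794.
The centroid lies 4.33/2 = 2.165 m below the top edge, so y_c = 2.165 m and h_c = 2.165 × 0.898794 = 1.94589 m.
A = 3.8 × 4.33 = 16.454 m².
Resultant F = γ·h_c·A = 13.08654 × 1.94589 × 16.454 = 419.001 kN.
I_c = b·h³/12 = 3.8 × 4.33³/12 = 25.7079 m⁴.
Centre of pressure: y_p = y_c + I_c/(y_c·A) = 2.165 + 25.7079/(2.165 × 16.454) = 2.165 + 0.721668 = 2.88667 m along the plane.

y_p = 2.887 m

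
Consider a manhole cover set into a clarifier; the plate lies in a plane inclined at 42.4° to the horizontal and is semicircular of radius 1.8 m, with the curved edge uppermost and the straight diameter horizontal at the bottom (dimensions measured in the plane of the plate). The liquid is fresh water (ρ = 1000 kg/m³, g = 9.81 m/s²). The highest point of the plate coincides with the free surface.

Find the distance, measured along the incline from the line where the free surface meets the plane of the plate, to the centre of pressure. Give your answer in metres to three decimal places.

y_p = 1.255 m

γ = ρg = 1000 × 9.81 = 9810 N/m³ = 9.81 kN/m³.
Let θ = 42.4° be the plate's angle to the horizontal; measure y along the incline from where the plane meets the free surface. Vertical depth h = y·sinθ with sinθ = 0.674302.
The centroid lies 4r/(3π) = 0.763944 m above the diameter, so r − 4r/(3π) = 1.8 − 0.763944 = 1.03606 m below the topmost point, so y_c = 1.03606 m and h_c = 1.03606 × 0.674302 = 0.698617 m.
A = πr²/2 = π × 1.8²/2 = 5.08938 m².
Resultant F = γ·h_c·A = 9.81 × 0.698617 × 5.08938 = 34.8797 kN.
I_c = (π/8 − 8/(9π))·r⁴ = 0.109757 × 1.8⁴ = 1.15219 m⁴.
Centre of pressure: y_p = y_c + I_c/(y_c·A) = 1.03606 + 1.15219/(1.03606 × 5.08938) = 1.03606 + 0.218512 = 1.25457 m along the plane.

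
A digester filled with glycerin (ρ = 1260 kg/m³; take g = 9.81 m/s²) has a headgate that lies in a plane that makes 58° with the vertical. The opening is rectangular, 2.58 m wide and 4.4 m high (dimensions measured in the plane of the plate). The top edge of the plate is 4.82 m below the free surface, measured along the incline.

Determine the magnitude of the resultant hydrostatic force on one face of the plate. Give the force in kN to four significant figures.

γ = ρg = 1260 × 9.81 / 1000 = 12.3606 kN/m³.
The plate makes 58° with the vertical, i.e. θ = 90° − 58° = 32° to the horizontal. Measuring y along the incline from the free-surface line, vertical depth h = y·sinθ with sinθ = 0.529919.
The centroid lies 4.4/2 = 2.2 m below the top edge, so y_c = 4.82 + 2.2 = 7.02 m and h_c = 7.02 × 0.529919 = 3.72003 m.
A = 2.58 × 4.4 = 11.352 m².
Resultant F = γ·h_c·A = 12.3606 × 3.72003 × 11.352 = 521.985 kN.

F ≈ 522.0 kN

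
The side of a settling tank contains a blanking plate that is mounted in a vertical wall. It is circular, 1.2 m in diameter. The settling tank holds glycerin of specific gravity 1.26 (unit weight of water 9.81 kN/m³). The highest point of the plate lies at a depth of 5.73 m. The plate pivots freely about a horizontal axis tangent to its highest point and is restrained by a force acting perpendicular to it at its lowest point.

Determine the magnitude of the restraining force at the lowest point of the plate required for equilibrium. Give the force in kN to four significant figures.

γ = 1.26 × 9.81 = 12.3606 kN/m³.
The centroid is at the centre, 0.6 m below the top of the plate, so the centroid depth is h_c = 5.73 + 0.6 = 6.33 m.
A = π(0.6)² = 1.13097 m².
Resultant F = γ·h_c·A = 12.3606 × 6.33 × 1.13097 = 88.49 kN.
I_c = πr⁴/4 = π × 0.6⁴/4 = 0.101788 m⁴.
Centre of pressure: y_p = y_c + I_c/(y_c·A) = 6.33 + 0.101788/(6.33 × 1.13097) = 6.33 + 0.0142181 = 6.34422 m along the plane.
The resultant acts 0.6 + 0.0142181 = 0.614218 m (along the plate) below the hinge at the top edge, so the moment about the hinge is M = F × 0.614218 = 88.49 × 0.614218 = 54.3522 kN·m.
A normal force at the bottom, 1.2 m from the hinge, must supply this moment: P = 54.3522/1.2 = 45.2935 kN.

P ≈ 45.29 kN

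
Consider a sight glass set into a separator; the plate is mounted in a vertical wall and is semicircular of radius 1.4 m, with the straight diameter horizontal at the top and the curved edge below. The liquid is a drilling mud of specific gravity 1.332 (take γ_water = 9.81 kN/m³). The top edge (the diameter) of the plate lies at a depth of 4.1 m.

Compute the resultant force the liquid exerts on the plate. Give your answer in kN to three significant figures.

γ = 1.332 × 9.81 = 13.06692 kN/m³.
The centroid of a semicircle lies 4r/(3π) = 0.594178 m from the diameter, here below the top edge, so the centroid depth is h_c = 4.1 + 0.594178 = 4.69418 m.
A = πr²/2 = π × 1.4²/2 = 3.07876 m².
Resultant F = γ·h_c·A = 13.06692 × 4.69418 × 3.07876 = 188.846 kN.

F ≈ 189 kN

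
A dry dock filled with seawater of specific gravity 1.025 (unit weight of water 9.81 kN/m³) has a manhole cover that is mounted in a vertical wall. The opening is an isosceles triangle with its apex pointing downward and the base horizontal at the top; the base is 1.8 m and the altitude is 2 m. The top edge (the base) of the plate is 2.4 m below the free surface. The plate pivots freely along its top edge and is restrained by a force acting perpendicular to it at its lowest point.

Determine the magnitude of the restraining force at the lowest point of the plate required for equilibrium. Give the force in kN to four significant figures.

γ = 1.025 × 9.81 = 10.05525 kN/m³.
With the apex down, the centroid sits h/3 = 2/3 = 0.666667 m below the base (the top edge), so the centroid depth is h_c = 2.4 + 0.666667 = 3.06667 m.
A = ½ × 1.8 × 2 = 1.8 m².
Resultant F = γ·h_c·A = 10.05525 × 3.06667 × 1.8 = 55.505 kN.
I_c = b·h³/36 = 1.8 × 2³/36 = 0.4 m⁴.
Centre of pressure: y_p = y_c + I_c/(y_c·A) = 3.06667 + 0.4/(3.06667 × 1.8) = 3.06667 + 0.0724637 = 3.13913 m along the plane.
The resultant acts 0.666667 + 0.0724637 = 0.739131 m (along the plate) below the hinge at the top edge, so the moment about the hinge is M = F × 0.739131 = 55.505 × 0.739131 = 41.0255 kN·m.
A normal force at the bottom, 2 m from the hinge, must supply this moment: P = 41.0255/2 = 20.5128 kN.

P ≈ 20.51 kN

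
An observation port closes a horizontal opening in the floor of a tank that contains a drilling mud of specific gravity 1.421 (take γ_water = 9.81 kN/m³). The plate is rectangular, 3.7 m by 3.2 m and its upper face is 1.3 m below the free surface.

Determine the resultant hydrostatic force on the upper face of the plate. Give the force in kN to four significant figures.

γ = 1.421 × 9.81 = 13.94001 kN/m³.
The plate is horizontal, so pressure is uniform at p = γ·h = 13.94001 × 1.3 = 18.122 kN/m².
A = 3.7 × 3.2 = 11.84 m².
F = p·A = 18.122 × 11.84 = 214.564 kN.

F ≈ 214.6 kN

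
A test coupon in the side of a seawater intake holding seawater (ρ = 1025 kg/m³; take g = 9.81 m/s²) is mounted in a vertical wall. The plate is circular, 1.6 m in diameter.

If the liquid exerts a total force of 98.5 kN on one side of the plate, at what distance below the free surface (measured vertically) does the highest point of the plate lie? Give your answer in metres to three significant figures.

γ = ρg = 1025 × 9.81 / 1000 = 10.05525 kN/m³.
A = π(0.8)² = 2.01062 m².
From F = γ·h_c·A, the centroid depth is h_c = 98.5/(10.05525 × 2.01062) = 4.87207 m.
The centroid is at the centre, 0.8 m below the top of the plate, so the highest point sits at h_top = 4.87207 − 0.8 = 4.07207 m below the surface.

d_top ≈ 4.07 m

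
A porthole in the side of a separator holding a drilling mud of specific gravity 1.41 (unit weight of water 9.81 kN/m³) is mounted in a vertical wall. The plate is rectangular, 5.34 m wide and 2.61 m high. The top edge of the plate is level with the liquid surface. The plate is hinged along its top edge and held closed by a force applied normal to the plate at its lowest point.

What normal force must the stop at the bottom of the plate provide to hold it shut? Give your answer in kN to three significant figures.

P ≈ 168 kN

γ = 1.41 × 9.81 = 13.8321 kN/m³.
The centroid lies 2.61/2 = 1.305 m below the top edge, so the centroid depth is h_c = 1.305 m.
A = 5.34 × 2.61 = 13.9374 m².
Resultant F = γ·h_c·A = 13.8321 × 1.305 × 13.9374 = 251.582 kN.
I_c = b·h³/12 = 5.34 × 2.61³/12 = 7.91191 m⁴.
Centre of pressure: y_p = y_c + I_c/(y_c·A) = 1.305 + 7.91191/(1.305 × 13.9374) = 1.305 + 0.435 = 1.74 m along the plane.
The resultant acts 1.305 + 0.435 = 1.74 m (along the plate) below the hinge at the top edge, so the moment about the hinge is M = F × 1.74 = 251.582 × 1.74 = 437.753 kN·m.
A normal force at the bottom, 2.61 m from the hinge, must supply this moment: P = 437.753/2.61 = 167.721 kN.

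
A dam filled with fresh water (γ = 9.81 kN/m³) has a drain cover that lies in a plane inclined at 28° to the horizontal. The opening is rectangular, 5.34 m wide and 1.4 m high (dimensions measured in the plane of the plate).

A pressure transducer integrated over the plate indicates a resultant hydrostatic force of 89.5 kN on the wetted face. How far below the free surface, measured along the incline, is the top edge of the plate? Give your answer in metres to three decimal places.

y_top ≈ 1.899 m

γ = 9.81 kN/m³.
A = 5.34 × 1.4 = 7.476 m².
From F = γ·h_c·A, the centroid depth is h_c = 89.5/(9.81 × 7.476) = 1.22035 m.
Let θ = 28° be the plate's angle to the horizontal; measure y along the incline from where the plane meets the free surface. Vertical depth h = y·sinθ with sinθ = 0.469472.
Along the incline, y_c = h_c/sinθ = 1.22035/0.469472 = 2.59941 m.
The centroid lies 1.4/2 = 0.7 m below the top edge, so the top edge sits at y_top = 2.59941 − 0.7 = 1.89941 m along the incline.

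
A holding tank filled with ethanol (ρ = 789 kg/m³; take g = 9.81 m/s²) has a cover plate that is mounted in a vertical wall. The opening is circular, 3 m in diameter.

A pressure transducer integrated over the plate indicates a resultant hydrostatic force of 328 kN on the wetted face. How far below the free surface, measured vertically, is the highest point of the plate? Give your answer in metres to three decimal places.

γ = ρg = 789 × 9.81 / 1000 = 7.74009 kN/m³.
A = π(1.5)² = 7.06858 m².
From F = γ·h_c·A, the centroid depth is h_c = 328/(7.74009 × 7.06858) = 5.99509 m.
The centroid is at the centre, 1.5 m below the top of the plate, so the highest point sits at h_top = 5.99509 − 1.5 = 4.49509 m below the surface.

d_top ≈ 4.495 m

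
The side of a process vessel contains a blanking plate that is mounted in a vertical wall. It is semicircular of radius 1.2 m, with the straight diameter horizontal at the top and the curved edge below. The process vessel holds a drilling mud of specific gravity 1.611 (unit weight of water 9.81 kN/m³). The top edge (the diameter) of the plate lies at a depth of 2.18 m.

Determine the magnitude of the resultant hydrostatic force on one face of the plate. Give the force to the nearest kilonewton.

F ≈ 96 kN

γ = 1.611 × 9.81 = 15.80391 kN/m³.
The centroid of a semicircle lies 4r/(3π) = 0.509296 m from the diameter, here below the top edge, so the centroid depth is h_c = 2.18 + 0.509296 = 2.6893 m.
A = πr²/2 = π × 1.2²/2 = 2.26195 m².
Resultant F = γ·h_c·A = 15.80391 × 2.6893 × 2.26195 = 96.1362 kN.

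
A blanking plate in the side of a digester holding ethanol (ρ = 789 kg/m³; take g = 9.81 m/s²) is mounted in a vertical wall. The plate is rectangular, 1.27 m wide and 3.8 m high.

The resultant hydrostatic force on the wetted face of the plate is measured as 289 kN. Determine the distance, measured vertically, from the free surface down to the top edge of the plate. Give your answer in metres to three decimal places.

γ = ρg = 789 × 9.81 / 1000 = 7.74009 kN/m³.
A = 1.27 × 3.8 = 4.826 m².
From F = γ·h_c·A, the centroid depth is h_c = 289/(7.74009 × 4.826) = 7.73686 m.
The centroid lies 3.8/2 = 1.9 m below the top edge, so the top edge sits at h_top = 7.73686 − 1.9 = 5.83686 m below the surface.

d_top ≈ 5.837 m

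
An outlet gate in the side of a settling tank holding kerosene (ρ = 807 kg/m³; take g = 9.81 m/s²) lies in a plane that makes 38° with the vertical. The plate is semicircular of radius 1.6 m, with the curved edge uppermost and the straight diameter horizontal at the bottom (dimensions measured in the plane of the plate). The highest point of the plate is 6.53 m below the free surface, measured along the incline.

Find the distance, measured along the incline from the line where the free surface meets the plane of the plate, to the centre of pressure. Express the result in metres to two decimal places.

y_p = 7.47 m

γ = ρg = 807 × 9.81 / 1000 = 7.91667 kN/m³.
The plate makes 38° with the vertical, i.e. θ = 90° − 38° = 52° to the horizontal. Measuring y along the incline from the free-surface line, vertical depth h = y·sinθ with sinθ = 0.788011.
The centroid lies 4r/(3π) = 0.679061 m above the diameter, so r − 4r/(3π) = 1.6 − 0.679061 = 0.920939 m below the topmost point, so y_c = 6.53 + 0.920939 = 7.45094 m and h_c = 7.45094 × 0.788011 = 5.87142 m.
A = πr²/2 = π × 1.6²/2 = 4.02124 m².
Resultant F = γ·h_c·A = 7.91667 × 5.87142 × 4.02124 = 186.916 kN.
I_c = (π/8 − 8/(9π))·r⁴ = 0.109757 × 1.6⁴ = 0.719303 m⁴.
Centre of pressure: y_p = y_c + I_c/(y_c·A) = 7.45094 + 0.719303/(7.45094 × 4.02124) = 7.45094 + 0.0240072 = 7.47495 m along the plane.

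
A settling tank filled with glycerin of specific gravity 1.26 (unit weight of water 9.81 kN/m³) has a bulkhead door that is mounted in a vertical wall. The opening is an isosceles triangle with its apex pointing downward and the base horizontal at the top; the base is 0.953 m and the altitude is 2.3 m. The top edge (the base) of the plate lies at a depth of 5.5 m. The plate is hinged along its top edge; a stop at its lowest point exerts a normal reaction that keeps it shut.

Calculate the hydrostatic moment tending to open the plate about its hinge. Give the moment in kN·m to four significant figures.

M ≈ 69.07 kN·m

γ = 1.26 × 9.81 = 12.3606 kN/m³.
With the apex down, the centroid sits h/3 = 2.3/3 = 0.766667 m below the base (the top edge), so the centroid depth is h_c = 5.5 + 0.766667 = 6.26667 m.
A = ½ × 0.953 × 2.3 = 1.09595 m².
Resultant F = γ·h_c·A = 12.3606 × 6.26667 × 1.09595 = 84.8921 kN.
I_c = b·h³/36 = 0.953 × 2.3³/36 = 0.322088 m⁴.
Centre of pressure: y_p = y_c + I_c/(y_c·A) = 6.26667 + 0.322088/(6.26667 × 1.09595) = 6.26667 + 0.0468972 = 6.31357 m along the plane.
The resultant acts 0.766667 + 0.0468972 = 0.813564 m (along the plate) below the hinge at the top edge, so the moment about the hinge is M = F × 0.813564 = 84.8921 × 0.813564 = 69.0652 kN·m.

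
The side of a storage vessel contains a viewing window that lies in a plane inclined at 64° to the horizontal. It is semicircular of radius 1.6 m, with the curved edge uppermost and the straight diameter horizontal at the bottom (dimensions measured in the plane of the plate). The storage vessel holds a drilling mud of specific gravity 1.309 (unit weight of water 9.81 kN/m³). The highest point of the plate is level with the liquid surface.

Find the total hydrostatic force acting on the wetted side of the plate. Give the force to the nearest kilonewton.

F ≈ 43 kN

γ = 1.309 × 9.81 = 12.84129 kN/m³.
Let θ = 64° be the plate's angle to the horizontal; measure y along the incline from where the plane meets the free surface. Vertical depth h = y·sinθ with sinθ = 0.898794.
The centroid lies 4r/(3π) = 0.679061 m above the diameter, so r − 4r/(3π) = 1.6 − 0.679061 = 0.920939 m below the topmost point, so y_c = 0.920939 m and h_c = 0.920939 × 0.898794 = 0.827734 m.
A = πr²/2 = π × 1.6²/2 = 4.02124 m².
Resultant F = γ·h_c·A = 12.84129 × 0.827734 × 4.02124 = 42.7425 kN.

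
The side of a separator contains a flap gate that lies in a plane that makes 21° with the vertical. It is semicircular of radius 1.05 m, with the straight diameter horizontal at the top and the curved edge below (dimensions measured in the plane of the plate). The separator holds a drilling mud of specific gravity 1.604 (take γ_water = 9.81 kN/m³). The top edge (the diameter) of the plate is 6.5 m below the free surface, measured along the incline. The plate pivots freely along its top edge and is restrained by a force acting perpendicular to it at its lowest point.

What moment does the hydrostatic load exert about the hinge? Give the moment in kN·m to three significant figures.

γ = 1.604 × 9.81 = 15.73524 kN/m³.
The plate makes 21° with the vertical, i.e. θ = 90° − 21° = 69° to the horizontal. Measuring y along the incline from the free-surface line, vertical depth h = y·sinθ with sinθ = 0.933580.
The centroid of a semicircle lies 4r/(3π) = 0.445634 m from the diameter, here below the top edge, so y_c = 6.5 + 0.445634 = 6.94563 m and h_c = 6.94563 × 0.933580 = 6.4843 m.
A = πr²/2 = π × 1.05²/2 = 1.7318 m².
Resultant F = γ·h_c·A = 15.73524 × 6.4843 × 1.7318 = 176.699 kN.
I_c = (π/8 − 8/(9π))·r⁴ = 0.109757 × 1.05⁴ = 0.13341 m⁴.
Centre of pressure: y_p = y_c + I_c/(y_c·A) = 6.94563 + 0.13341/(6.94563 × 1.7318) = 6.94563 + 0.0110912 = 6.95672 m along the plane.
The resultant acts 0.445634 + 0.0110912 = 0.456725 m (along the plate) below the hinge at the top edge, so the moment about the hinge is M = F × 0.456725 = 176.699 × 0.456725 = 80.7029 kN·m.

M ≈ 80.7 kN·m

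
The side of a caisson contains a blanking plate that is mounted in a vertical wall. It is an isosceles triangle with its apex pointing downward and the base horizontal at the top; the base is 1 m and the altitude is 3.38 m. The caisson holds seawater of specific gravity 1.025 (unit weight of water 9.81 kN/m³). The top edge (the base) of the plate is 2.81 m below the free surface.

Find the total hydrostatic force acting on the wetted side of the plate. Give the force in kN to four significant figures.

γ = 1.025 × 9.81 = 10.05525 kN/m³.
With the apex down, the centroid sits h/3 = 3.38/3 = 1.12667 m below the base (the top edge), so the centroid depth is h_c = 2.81 + 1.12667 = 3.93667 m.
A = ½ × 1 × 3.38 = 1.69 m².
Resultant F = γ·h_c·A = 10.05525 × 3.93667 × 1.69 = 66.8973 kN.

F ≈ 66.90 kN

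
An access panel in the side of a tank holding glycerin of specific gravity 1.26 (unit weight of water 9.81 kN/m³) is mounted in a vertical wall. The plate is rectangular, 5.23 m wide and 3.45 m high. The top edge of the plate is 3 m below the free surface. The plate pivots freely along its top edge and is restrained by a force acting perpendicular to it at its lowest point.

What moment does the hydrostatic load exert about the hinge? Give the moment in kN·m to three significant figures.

M ≈ 2040 kN·m

γ = 1.26 × 9.81 = 12.3606 kN/m³.
The centroid lies 3.45/2 = 1.725 m below the top edge, so the centroid depth is h_c = 3 + 1.725 = 4.725 m.
A = 5.23 × 3.45 = 18.0435 m².
Resultant F = γ·h_c·A = 12.3606 × 4.725 × 18.0435 = 1053.81 kN.
I_c = b·h³/12 = 5.23 × 3.45³/12 = 17.8969 m⁴.
Centre of pressure: y_p = y_c + I_c/(y_c·A) = 4.725 + 17.8969/(4.725 × 18.0435) = 4.725 + 0.209921 = 4.93492 m along the plane.
The resultant acts 1.725 + 0.209921 = 1.93492 m (along the plate) below the hinge at the top edge, so the moment about the hinge is M = F × 1.93492 = 1053.81 × 1.93492 = 2039.04 kN·m.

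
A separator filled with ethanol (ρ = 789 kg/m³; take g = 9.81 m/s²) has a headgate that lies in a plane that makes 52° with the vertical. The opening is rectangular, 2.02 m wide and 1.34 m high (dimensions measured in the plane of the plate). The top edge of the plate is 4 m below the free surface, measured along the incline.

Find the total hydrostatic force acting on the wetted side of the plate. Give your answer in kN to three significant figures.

F ≈ 60.2 kN

γ = ρg = 789 × 9.81 / 1000 = 7.74009 kN/m³.
The plate makes 52° with the vertical, i.e. θ = 90° − 52° = 38° to the horizontal. Measuring y along the incline from the free-surface line, vertical depth h = y·sinθ with sinθ = 0.615661.
The centroid lies 1.34/2 = 0.67 m below the top edge, so y_c = 4 + 0.67 = 4.67 m and h_c = 4.67 × 0.615661 = 2.87514 m.
A = 2.02 × 1.34 = 2.7068 m².
Resultant F = γ·h_c·A = 7.74009 × 2.87514 × 2.7068 = 60.2367 kN.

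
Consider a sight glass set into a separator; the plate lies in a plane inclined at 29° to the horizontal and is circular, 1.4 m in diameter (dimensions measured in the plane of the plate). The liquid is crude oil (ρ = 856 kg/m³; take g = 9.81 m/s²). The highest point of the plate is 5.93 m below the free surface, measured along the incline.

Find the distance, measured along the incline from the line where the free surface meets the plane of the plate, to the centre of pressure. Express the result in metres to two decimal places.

γ = ρg = 856 × 9.81 / 1000 = 8.39736 kN/m³.
Let θ = 29° be the plate's angle to the horizontal; measure y along the incline from where the plane meets the free surface. Vertical depth h = y·sinθ with sinθ = 0.484810.
The centroid is at the centre, 0.7 m below the top of the plate, so y_c = 5.93 + 0.7 = 6.63 m and h_c = 6.63 × 0.484810 = 3.21429 m.
A = π(0.7)² = 1.53938 m².
Resultant F = γ·h_c·A = 8.39736 × 3.21429 × 1.53938 = 41.5503 kN.
I_c = πr⁴/4 = π × 0.7⁴/4 = 0.188574 m⁴.
Centre of pressure: y_p = y_c + I_c/(y_c·A) = 6.63 + 0.188574/(6.63 × 1.53938) = 6.63 + 0.0184766 = 6.64848 m along the plane.

y_p = 6.65 m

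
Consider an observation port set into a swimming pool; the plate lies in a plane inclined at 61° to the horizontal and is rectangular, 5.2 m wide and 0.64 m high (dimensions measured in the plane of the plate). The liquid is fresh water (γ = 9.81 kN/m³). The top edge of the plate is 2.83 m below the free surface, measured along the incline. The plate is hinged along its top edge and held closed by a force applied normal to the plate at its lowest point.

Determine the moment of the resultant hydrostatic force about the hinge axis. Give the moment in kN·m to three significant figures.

M ≈ 29.8 kN·m

γ = 9.81 kN/m³.
Let θ = 61° be the plate's angle to the horizontal; measure y along the incline from where the plane meets the free surface. Vertical depth h = y·sinθ with sinθ = 0.874620.
The centroid lies 0.64/2 = 0.32 m below the top edge, so y_c = 2.83 + 0.32 = 3.15 m and h_c = 3.15 × 0.874620 = 2.75505 m.
A = 5.2 × 0.64 = 3.328 m².
Resultant F = γ·h_c·A = 9.81 × 2.75505 × 3.328 = 89.946 kN.
I_c = b·h³/12 = 5.2 × 0.64³/12 = 0.113596 m⁴.
Centre of pressure: y_p = y_c + I_c/(y_c·A) = 3.15 + 0.113596/(3.15 × 3.328) = 3.15 + 0.010836 = 3.16084 m along the plane.
The resultant acts 0.32 + 0.010836 = 0.330836 m (along the plate) below the hinge at the top edge, so the moment about the hinge is M = F × 0.330836 = 89.946 × 0.330836 = 29.7574 kN·m.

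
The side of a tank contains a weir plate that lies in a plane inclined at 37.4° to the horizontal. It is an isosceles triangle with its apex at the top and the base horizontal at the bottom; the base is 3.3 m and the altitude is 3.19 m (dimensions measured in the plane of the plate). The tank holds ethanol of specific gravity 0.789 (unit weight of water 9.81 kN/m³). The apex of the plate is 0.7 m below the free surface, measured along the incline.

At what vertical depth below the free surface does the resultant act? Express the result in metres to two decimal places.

h_p = 1.84 m

γ = 0.789 × 9.81 = 7.74009 kN/m³.
Let θ = 37.4° be the plate's angle to the horizontal; measure y along the incline from where the plane meets the free surface. Vertical depth h = y·sinθ with sinθ = 0.607376.
With the apex up, the centroid sits 2h/3 = 2 × 3.19/3 = 2.12667 m below the apex, so y_c = 0.7 + 2.12667 = 2.82667 m and h_c = 2.82667 × 0.607376 = 1.71685 m.
A = ½ × 3.3 × 3.19 = 5.2635 m².
Resultant F = γ·h_c·A = 7.74009 × 1.71685 × 5.2635 = 69.9444 kN.
I_c = b·h³/36 = 3.3 × 3.19³/36 = 2.97566 m⁴.
Centre of pressure: y_p = y_c + I_c/(y_c·A) = 2.82667 + 2.97566/(2.82667 × 5.2635) = 2.82667 + 0.200002 = 3.02667 m along the plane.
Vertically, h_p = y_p·sinθ = 3.02667 × 0.607376 = 1.83833 m.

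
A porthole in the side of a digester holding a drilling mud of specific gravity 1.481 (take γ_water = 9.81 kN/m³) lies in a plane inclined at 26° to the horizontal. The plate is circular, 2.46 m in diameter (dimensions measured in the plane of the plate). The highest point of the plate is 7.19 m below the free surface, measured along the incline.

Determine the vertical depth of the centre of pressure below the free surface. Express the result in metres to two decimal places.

γ = 1.481 × 9.81 = 14.52861 kN/m³.
Let θ = 26° be the plate's angle to the horizontal; measure y along the incline from where the plane meets the free surface. Vertical depth h = y·sinθ with sinθ = 0.438371.
The centroid is at the centre, 1.23 m below the top of the plate, so y_c = 7.19 + 1.23 = 8.42 m and h_c = 8.42 × 0.438371 = 3.69108 m.
A = π(1.23)² = 4.75292 m².
Resultant F = γ·h_c·A = 14.52861 × 3.69108 × 4.75292 = 254.881 kN.
I_c = πr⁴/4 = π × 1.23⁴/4 = 1.79767 m⁴.
Centre of pressure: y_p = y_c + I_c/(y_c·A) = 8.42 + 1.79767/(8.42 × 4.75292) = 8.42 + 0.0449198 = 8.46492 m along the plane.
Vertically, h_p = y_p·sinθ = 8.46492 × 0.438371 = 3.71078 m.

h_p = 3.71 m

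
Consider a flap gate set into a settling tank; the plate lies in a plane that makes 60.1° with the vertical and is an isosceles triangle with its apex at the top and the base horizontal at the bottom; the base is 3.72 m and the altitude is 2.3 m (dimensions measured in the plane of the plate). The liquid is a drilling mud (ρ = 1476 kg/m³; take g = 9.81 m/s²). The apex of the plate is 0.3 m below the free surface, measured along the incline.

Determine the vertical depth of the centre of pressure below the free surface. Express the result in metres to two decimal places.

γ = ρg = 1476 × 9.81 / 1000 = 14.47956 kN/m³.
The plate makes 60.1° with the vertical, i.e. θ = 90° − 60.1° = 29.9° to the horizontal. Measuring y along the incline from the free-surface line, vertical depth h = y·sinθ with sinθ = 0.498488.
With the apex up, the centroid sits 2h/3 = 2 × 2.3/3 = 1.53333 m below the apex, so y_c = 0.3 + 1.53333 = 1.83333 m and h_c = 1.83333 × 0.498488 = 0.913893 m.
A = ½ × 3.72 × 2.3 = 4.278 m².
Resultant F = γ·h_c·A = 14.47956 × 0.913893 × 4.278 = 56.6098 kN.
I_c = b·h³/36 = 3.72 × 2.3³/36 = 1.25726 m⁴.
Centre of pressure: y_p = y_c + I_c/(y_c·A) = 1.83333 + 1.25726/(1.83333 × 4.278) = 1.83333 + 0.160304 = 1.99363 m along the plane.
Vertically, h_p = y_p·sinθ = 1.99363 × 0.498488 = 0.993801 m.

h_p = 0.99 m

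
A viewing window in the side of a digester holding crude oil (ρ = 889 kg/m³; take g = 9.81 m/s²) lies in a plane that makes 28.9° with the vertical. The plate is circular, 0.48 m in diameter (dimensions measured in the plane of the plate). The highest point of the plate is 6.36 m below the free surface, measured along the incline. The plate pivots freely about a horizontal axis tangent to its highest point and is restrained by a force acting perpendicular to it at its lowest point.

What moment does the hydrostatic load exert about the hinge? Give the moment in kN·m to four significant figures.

M ≈ 2.208 kN·m

γ = ρg = 889 × 9.81 / 1000 = 8.72109 kN/m³.
The plate makes 28.9° with the vertical, i.e. θ = 90° − 28.9° = 61.1° to the horizontal. Measuring y along the incline from the free-surface line, vertical depth h = y·sinθ with sinθ = 0.875465.
The centroid is at the centre, 0.24 m below the top of the plate, so y_c = 6.36 + 0.24 = 6.6 m and h_c = 6.6 × 0.875465 = 5.77807 m.
A = π(0.24)² = 0.180956 m².
Resultant F = γ·h_c·A = 8.72109 × 5.77807 × 0.180956 = 9.11857 kN.
I_c = πr⁴/4 = π × 0.24⁴/4 = 0.00260576 m⁴.
Centre of pressure: y_p = y_c + I_c/(y_c·A) = 6.6 + 0.00260576/(6.6 × 0.180956) = 6.6 + 0.00218181 = 6.60218 m along the plane.
The resultant acts 0.24 + 0.00218181 = 0.242182 m (along the plate) below the hinge at the top edge, so the moment about the hinge is M = F × 0.242182 = 9.11857 × 0.242182 = 2.20835 kN·m.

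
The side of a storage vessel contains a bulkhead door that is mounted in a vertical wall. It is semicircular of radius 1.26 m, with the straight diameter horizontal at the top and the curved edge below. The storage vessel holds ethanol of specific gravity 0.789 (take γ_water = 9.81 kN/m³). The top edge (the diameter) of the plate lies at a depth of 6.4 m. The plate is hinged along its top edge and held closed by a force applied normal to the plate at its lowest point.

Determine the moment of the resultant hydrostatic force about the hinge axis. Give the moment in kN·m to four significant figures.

γ = 0.789 × 9.81 = 7.74009 kN/m³.
The centroid of a semicircle lies 4r/(3π) = 0.534761 m from the diameter, here below the top edge, so the centroid depth is h_c = 6.4 + 0.534761 = 6.93476 m.
A = πr²/2 = π × 1.26²/2 = 2.4938 m².
Resultant F = γ·h_c·A = 7.74009 × 6.93476 × 2.4938 = 133.856 kN.
I_c = (π/8 − 8/(9π))·r⁴ = 0.109757 × 1.26⁴ = 0.27664 m⁴.
Centre of pressure: y_p = y_c + I_c/(y_c·A) = 6.93476 + 0.27664/(6.93476 × 2.4938) = 6.93476 + 0.0159964 = 6.95076 m along the plane.
The resultant acts 0.534761 + 0.0159964 = 0.550757 m (along the plate) below the hinge at the top edge, so the moment about the hinge is M = F × 0.550757 = 133.856 × 0.550757 = 73.7221 kN·m.

M ≈ 73.72 kN·m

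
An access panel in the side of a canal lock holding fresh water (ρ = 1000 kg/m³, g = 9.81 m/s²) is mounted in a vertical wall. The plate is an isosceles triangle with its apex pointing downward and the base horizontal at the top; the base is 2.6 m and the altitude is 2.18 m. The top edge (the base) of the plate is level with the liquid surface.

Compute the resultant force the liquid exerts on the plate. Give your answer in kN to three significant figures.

γ = ρg = 1000 × 9.81 = 9810 N/m³ = 9.81 kN/m³.
With the apex down, the centroid sits h/3 = 2.18/3 = 0.726667 m below the base (the top edge), so the centroid depth is h_c = 0.726667 m.
A = ½ × 2.6 × 2.18 = 2.834 m².
Resultant F = γ·h_c·A = 9.81 × 0.726667 × 2.834 = 20.2025 kN.

F ≈ 20.2 kN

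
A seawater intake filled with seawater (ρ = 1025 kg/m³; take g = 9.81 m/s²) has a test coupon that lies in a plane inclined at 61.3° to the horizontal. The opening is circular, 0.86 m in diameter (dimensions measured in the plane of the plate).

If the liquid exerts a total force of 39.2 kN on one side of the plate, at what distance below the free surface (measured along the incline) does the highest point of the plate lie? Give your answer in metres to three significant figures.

y_top ≈ 7.22 m

γ = ρg = 1025 × 9.81 / 1000 = 10.05525 kN/m³.
A = π(0.43)² = 0.58088 m².
From F = γ·h_c·A, the centroid depth is h_c = 39.2/(10.05525 × 0.58088) = 6.7113 m.
Let θ = 61.3° be the plate's angle to the horizontal; measure y along the incline from where the plane meets the free surface. Vertical depth h = y·sinθ with sinθ = 0.877146.
Along the incline, y_c = h_c/sinθ = 6.7113/0.877146 = 7.65129 m.
The centroid is at the centre, 0.43 m below the top of the plate, so the highest point sits at y_top = 7.65129 − 0.43 = 7.22129 m along the incline.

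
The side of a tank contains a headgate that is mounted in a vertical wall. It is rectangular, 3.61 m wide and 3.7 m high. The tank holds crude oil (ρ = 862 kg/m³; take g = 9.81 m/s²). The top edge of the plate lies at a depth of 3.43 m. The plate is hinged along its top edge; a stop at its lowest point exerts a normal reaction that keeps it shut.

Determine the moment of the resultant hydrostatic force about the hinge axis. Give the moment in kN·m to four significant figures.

γ = ρg = 862 × 9.81 / 1000 = 8.45622 kN/m³.
The centroid lies 3.7/2 = 1.85 m below the top edge, so the centroid depth is h_c = 3.43 + 1.85 = 5.28 m.
A = 3.61 × 3.7 = 13.357 m².
Resultant F = γ·h_c·A = 8.45622 × 5.28 × 13.357 = 596.375 kN.
I_c = b·h³/12 = 3.61 × 3.7³/12 = 15.2381 m⁴.
Centre of pressure: y_p = y_c + I_c/(y_c·A) = 5.28 + 15.2381/(5.28 × 13.357) = 5.28 + 0.216067 = 5.49607 m along the plane.
The resultant acts 1.85 + 0.216067 = 2.06607 m (along the plate) below the hinge at the top edge, so the moment about the hinge is M = F × 2.06607 = 596.375 × 2.06607 = 1232.15 kN·m.

M ≈ 1232 kN·m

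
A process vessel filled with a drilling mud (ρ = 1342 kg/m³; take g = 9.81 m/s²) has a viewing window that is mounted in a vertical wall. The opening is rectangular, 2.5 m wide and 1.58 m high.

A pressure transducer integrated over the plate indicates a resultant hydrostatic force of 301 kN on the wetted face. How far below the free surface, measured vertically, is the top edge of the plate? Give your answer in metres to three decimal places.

γ = ρg = 1342 × 9.81 / 1000 = 13.16502 kN/m³.
A = 2.5 × 1.58 = 3.95 m².
From F = γ·h_c·A, the centroid depth is h_c = 301/(13.16502 × 3.95) = 5.78826 m.
The centroid lies 1.58/2 = 0.79 m below the top edge, so the top edge sits at h_top = 5.78826 − 0.79 = 4.99826 m below the surface.

d_top ≈ 4.998 m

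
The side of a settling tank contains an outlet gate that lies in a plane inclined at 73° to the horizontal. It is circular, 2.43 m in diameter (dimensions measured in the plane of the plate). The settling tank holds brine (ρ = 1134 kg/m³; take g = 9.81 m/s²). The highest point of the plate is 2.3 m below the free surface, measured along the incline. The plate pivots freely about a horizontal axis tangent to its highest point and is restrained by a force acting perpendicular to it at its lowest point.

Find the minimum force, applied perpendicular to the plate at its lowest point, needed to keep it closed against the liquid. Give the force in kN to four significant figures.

γ = ρg = 1134 × 9.81 / 1000 = 11.12454 kN/m³.
Let θ = 73° be the plate's angle to the horizontal; measure y along the incline from where the plane meets the free surface. Vertical depth h = y·sinθ with sinθ = 0.956305.
The centroid is at the centre, 1.215 m below the top of the plate, so y_c = 2.3 + 1.215 = 3.515 m and h_c = 3.515 × 0.956305 = 3.36141 m.
A = π(1.215)² = 4.6377 m².
Resultant F = γ·h_c·A = 11.12454 × 3.36141 × 4.6377 = 173.423 kN.
I_c = πr⁴/4 = π × 1.215⁴/4 = 1.71157 m⁴.
Centre of pressure: y_p = y_c + I_c/(y_c·A) = 3.515 + 1.71157/(3.515 × 4.6377) = 3.515 + 0.104995 = 3.62 m along the plane.
The resultant acts 1.215 + 0.104995 = 1.32 m (along the plate) below the hinge at the top edge, so the moment about the hinge is M = F × 1.32 = 173.423 × 1.32 = 228.918 kN·m.
A normal force at the bottom, 2.43 m from the hinge, must supply this moment: P = 228.918/2.43 = 94.2049 kN.

P ≈ 94.20 kN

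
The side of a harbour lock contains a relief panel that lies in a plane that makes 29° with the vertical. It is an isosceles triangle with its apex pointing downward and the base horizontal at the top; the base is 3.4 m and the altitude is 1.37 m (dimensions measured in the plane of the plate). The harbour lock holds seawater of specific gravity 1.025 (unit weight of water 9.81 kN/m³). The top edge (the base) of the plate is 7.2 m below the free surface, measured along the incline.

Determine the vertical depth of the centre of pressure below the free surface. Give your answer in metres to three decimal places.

γ = 1.025 × 9.81 = 10.05525 kN/m³.
The plate makes 29° with the vertical, i.e. θ = 90° − 29° = 61° to the horizontal. Measuring y along the incline from the free-surface line, vertical depth h = y·sinθ with sinθ = 0.874620.
With the apex down, the centroid sits h/3 = 1.37/3 = 0.456667 m below the base (the top edge), so y_c = 7.2 + 0.456667 = 7.65667 m and h_c = 7.65667 × 0.874620 = 6.69668 m.
A = ½ × 3.4 × 1.37 = 2.329 m².
Resultant F = γ·h_c·A = 10.05525 × 6.69668 × 2.329 = 156.827 kN.
I_c = b·h³/36 = 3.4 × 1.37³/36 = 0.24285 m⁴.
Centre of pressure: y_p = y_c + I_c/(y_c·A) = 7.65667 + 0.24285/(7.65667 × 2.329) = 7.65667 + 0.0136185 = 7.67029 m along the plane.
Vertically, h_p = y_p·sinθ = 7.67029 × 0.874620 = 6.70859 m.

h_p = 6.709 m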